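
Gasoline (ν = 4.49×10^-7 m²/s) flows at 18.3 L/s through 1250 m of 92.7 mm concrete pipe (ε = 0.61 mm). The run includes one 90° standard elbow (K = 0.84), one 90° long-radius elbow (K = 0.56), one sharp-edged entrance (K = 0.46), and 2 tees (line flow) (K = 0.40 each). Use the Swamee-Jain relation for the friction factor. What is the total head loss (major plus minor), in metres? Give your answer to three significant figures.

V = 4Q/(πD²) = 2.711 m/s; V²/2g = 0.3747 m
Re = 5.60×10^5, ε/D = 0.00658 → f = 0.03328 (Swamee-Jain)
Major: h_f = f(L/D)·V²/2g = 0.03328·13484·0.3747 = 168.2 m
Minor: ΣK = 2.66; h_m = ΣK·V²/2g = 0.9967 m
Total H_L = 168.2 + 0.9967 = 169.2 m

H_L ≈ 169 m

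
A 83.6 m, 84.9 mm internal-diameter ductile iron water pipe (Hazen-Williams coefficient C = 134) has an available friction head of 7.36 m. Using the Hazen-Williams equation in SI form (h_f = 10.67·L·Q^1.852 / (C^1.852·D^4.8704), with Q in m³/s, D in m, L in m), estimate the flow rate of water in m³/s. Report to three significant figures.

Q ≈ 0.0153 m³/s

Rearranging: Q = [h_f·C^1.852·D^4.8704 / (10.67·L)]^(1/1.852)
Q = [7.36·134^1.852·0.0849^4.8704 / (10.67·83.6)]^0.540 = 0.01532 m³/s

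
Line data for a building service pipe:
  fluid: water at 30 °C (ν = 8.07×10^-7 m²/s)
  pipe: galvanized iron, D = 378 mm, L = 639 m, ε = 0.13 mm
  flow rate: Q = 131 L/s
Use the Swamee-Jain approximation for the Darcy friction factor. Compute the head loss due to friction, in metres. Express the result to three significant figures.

V = 4Q/(πD²) = 4·0.131/(π·0.378²) = 1.167 m/s
Re = VD/ν = 1.167·0.378/8.07×10^-7 = 5.47×10^5 → turbulent
ε/D = 0.13/378 = 3.44×10^-4
Swamee-Jain: f = 0.01662
h_f = f(L/D)V²/(2g) = 0.01662·(639/0.378)·1.167²/(2·9.81) = 1.951 m

h_f ≈ 1.95 m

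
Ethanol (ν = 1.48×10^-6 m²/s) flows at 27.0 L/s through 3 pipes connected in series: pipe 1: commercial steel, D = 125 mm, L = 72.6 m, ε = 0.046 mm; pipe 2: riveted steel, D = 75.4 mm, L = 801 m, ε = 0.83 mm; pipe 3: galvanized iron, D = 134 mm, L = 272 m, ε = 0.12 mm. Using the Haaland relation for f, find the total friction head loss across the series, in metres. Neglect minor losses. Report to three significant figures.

Pipe 1: V = 2.200 m/s, Re = 1.86×10^5, ε/D = 3.68×10^-4, f = 0.01805, h_1 = f(L/D)V²/2g = 2.586 m
Pipe 2: V = 6.047 m/s, Re = 3.08×10^5, ε/D = 0.0110, f = 0.03942, h_2 = f(L/D)V²/2g = 780.4 m
Pipe 3: V = 1.915 m/s, Re = 1.73×10^5, ε/D = 8.96×10^-4, f = 0.02067, h_3 = f(L/D)V²/2g = 7.838 m
Series → Q common, losses add: H = Σh = 790.8 m

H ≈ 791 m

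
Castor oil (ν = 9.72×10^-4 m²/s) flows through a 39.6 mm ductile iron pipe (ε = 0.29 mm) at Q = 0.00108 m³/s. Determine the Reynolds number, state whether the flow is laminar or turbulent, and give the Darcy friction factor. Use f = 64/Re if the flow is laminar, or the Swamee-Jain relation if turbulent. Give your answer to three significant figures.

Re ≈ 35.7; laminar; f = 64/Re ≈ 1.79

V = 4Q/(πD²) = 0.8769 m/s
Re = VD/ν = 0.8769·0.0396/9.72×10^-4 = 35.7
Re < 2300 → laminar → f = 64/Re = 1.791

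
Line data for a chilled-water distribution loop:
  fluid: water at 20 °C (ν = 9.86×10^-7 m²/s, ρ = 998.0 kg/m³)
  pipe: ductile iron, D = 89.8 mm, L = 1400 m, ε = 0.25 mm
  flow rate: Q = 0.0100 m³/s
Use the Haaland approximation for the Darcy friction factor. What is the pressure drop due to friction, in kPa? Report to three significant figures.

Δp ≈ 515 kPa

V = 4Q/(πD²) = 4·0.0100/(π·0.0898²) = 1.579 m/s
Re = VD/ν = 1.579·0.0898/9.86×10^-7 = 1.44×10^5 → turbulent
ε/D = 0.25/89.8 = 0.00278
Haaland: f = 0.02654
h_f = f(L/D)V²/(2g) = 0.02654·(1400/0.0898)·1.579²/(2·9.81) = 52.58 m
Δp = ρg·h_f = 998.0·9.81·52.58 = 514.8 kPa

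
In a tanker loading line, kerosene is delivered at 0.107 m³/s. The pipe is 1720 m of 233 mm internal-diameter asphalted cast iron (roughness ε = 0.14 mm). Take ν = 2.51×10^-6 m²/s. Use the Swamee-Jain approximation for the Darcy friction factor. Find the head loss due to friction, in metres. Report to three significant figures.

h_f ≈ 45.5 m

V = 4Q/(πD²) = 4·0.107/(π·0.233²) = 2.509 m/s
Re = VD/ν = 2.509·0.233/2.51×10^-6 = 2.33×10^5 → turbulent
ε/D = 0.14/233 = 6.01×10^-4
Swamee-Jain: f = 0.01922
h_f = f(L/D)V²/(2g) = 0.01922·(1720/0.233)·2.509²/(2·9.81) = 45.53 m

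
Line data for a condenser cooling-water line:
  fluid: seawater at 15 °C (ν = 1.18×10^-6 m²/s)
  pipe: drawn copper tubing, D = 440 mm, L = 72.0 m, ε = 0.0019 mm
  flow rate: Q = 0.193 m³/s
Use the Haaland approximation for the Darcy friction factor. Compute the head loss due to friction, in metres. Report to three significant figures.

h_f ≈ 0.178 m

V = 4Q/(πD²) = 4·0.193/(π·0.440²) = 1.269 m/s
Re = VD/ν = 1.269·0.440/1.18×10^-6 = 4.73×10^5 → turbulent
ε/D = 0.0019/440 = 4.32×10^-6
Haaland: f = 0.01324
h_f = f(L/D)V²/(2g) = 0.01324·(72.0/0.440)·1.269²/(2·9.81) = 0.1779 m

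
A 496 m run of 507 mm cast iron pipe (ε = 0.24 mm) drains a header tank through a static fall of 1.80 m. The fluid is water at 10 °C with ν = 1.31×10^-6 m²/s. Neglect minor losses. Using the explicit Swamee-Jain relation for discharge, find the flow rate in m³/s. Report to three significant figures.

Q ≈ 0.291 m³/s

Swamee-Jain (Type II): Q = -0.965·√(gD⁵h_f/L)·ln[ε/(3.7D) + √(3.17ν²L/(gD³h_f))]
√(gD⁵h_f/L) = √(9.81·0.507⁵·1.80/496) = 0.03453
ε/(3.7D) = 1.28×10^-4; √(3.17ν²L/(gD³h_f)) = 3.42×10^-5
Q = -0.965·0.03453·ln(1.622×10^-4) = 0.2908 m³/s
Check: V = 1.44 m/s, Re = 5.58×10^5, f = 0.01751, h_f = 1.81 m ≈ 1.80 m ✓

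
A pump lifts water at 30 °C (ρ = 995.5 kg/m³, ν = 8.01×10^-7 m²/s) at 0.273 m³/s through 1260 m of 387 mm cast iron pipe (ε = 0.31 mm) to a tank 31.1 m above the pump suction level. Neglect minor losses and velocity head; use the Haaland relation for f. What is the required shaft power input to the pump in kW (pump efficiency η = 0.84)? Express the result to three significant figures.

V = 4Q/(πD²) = 2.321 m/s; Re = 1.12×10^6; ε/D = 8.01×10^-4; f = 0.01893
h_f = f(L/D)V²/2g = 16.92 m
Total head H = z + h_f = 31.1 + 16.92 = 48.02 m
P_hyd = ρgQH = 995.5·9.81·0.273·48.02 = 128.0 kW
P_shaft = P_hyd/η = 128.0/0.84 = 152.4 kW

P_shaft ≈ 152 kW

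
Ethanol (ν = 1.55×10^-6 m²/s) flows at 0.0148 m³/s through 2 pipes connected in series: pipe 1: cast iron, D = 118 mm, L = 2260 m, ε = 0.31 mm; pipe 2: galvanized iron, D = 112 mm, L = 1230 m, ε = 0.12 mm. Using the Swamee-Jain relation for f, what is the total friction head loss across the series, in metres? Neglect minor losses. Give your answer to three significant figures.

H ≈ 76.3 m

Pipe 1: V = 1.353 m/s, Re = 1.03×10^5, ε/D = 0.00263, f = 0.02684, h_1 = f(L/D)V²/2g = 47.98 m
Pipe 2: V = 1.502 m/s, Re = 1.09×10^5, ε/D = 0.00107, f = 0.02242, h_2 = f(L/D)V²/2g = 28.33 m
Series → Q common, losses add: H = Σh = 76.30 m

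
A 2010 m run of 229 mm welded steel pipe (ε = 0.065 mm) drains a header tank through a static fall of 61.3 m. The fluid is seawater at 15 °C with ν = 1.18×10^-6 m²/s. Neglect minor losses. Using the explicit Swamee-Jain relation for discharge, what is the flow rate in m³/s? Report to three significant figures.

Q ≈ 0.121 m³/s

Swamee-Jain (Type II): Q = -0.965·√(gD⁵h_f/L)·ln[ε/(3.7D) + √(3.17ν²L/(gD³h_f))]
√(gD⁵h_f/L) = √(9.81·0.229⁵·61.3/2010) = 0.01373
ε/(3.7D) = 7.67×10^-5; √(3.17ν²L/(gD³h_f)) = 3.51×10^-5
Q = -0.965·0.01373·ln(1.118×10^-4) = 0.1205 m³/s
Check: V = 2.93 m/s, Re = 5.68×10^5, f = 0.01610, h_f = 61.7 m ≈ 61.3 m ✓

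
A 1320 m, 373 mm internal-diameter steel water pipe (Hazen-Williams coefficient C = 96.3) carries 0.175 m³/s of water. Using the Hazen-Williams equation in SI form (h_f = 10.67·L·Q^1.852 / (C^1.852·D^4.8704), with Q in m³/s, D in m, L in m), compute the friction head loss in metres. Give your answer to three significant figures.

h_f = 10.67·1320·0.175^1.852 / (96.3^1.852·0.373^4.8704) = 14.43 m

h_f ≈ 14.4 m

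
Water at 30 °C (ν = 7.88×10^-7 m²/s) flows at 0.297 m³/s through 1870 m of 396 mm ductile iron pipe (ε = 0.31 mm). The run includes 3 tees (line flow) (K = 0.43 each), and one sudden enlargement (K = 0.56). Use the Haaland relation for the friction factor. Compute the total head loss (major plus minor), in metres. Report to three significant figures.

V = 4Q/(πD²) = 2.411 m/s; V²/2g = 0.2964 m
Re = 1.21×10^6, ε/D = 7.83×10^-4 → f = 0.01882 (Haaland)
Major: h_f = f(L/D)·V²/2g = 0.01882·4722·0.2964 = 26.33 m
Minor: ΣK = 1.85; h_m = ΣK·V²/2g = 0.5483 m
Total H_L = 26.33 + 0.5483 = 26.88 m

H_L ≈ 26.9 m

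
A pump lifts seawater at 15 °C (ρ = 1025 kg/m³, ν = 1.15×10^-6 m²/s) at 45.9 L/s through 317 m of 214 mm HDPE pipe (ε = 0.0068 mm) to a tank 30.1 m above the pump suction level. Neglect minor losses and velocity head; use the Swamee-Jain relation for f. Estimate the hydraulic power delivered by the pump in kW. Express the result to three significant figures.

P_hyd ≈ 14.8 kW

V = 4Q/(πD²) = 1.276 m/s; Re = 2.37×10^5; ε/D = 3.18×10^-5; f = 0.01534
h_f = f(L/D)V²/2g = 1.887 m
Total head H = z + h_f = 30.1 + 1.887 = 31.99 m
P_hyd = ρgQH = 1025·9.81·0.0459·31.99 = 14.76 kW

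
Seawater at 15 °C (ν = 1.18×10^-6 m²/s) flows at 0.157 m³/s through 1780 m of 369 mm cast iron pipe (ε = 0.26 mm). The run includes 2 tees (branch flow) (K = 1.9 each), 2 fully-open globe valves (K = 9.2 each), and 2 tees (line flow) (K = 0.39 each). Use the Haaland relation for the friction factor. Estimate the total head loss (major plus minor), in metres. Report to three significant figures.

V = 4Q/(πD²) = 1.468 m/s; V²/2g = 0.1099 m
Re = 4.59×10^5, ε/D = 7.05×10^-4 → f = 0.01882 (Haaland)
Major: h_f = f(L/D)·V²/2g = 0.01882·4824·0.1099 = 9.974 m
Minor: ΣK = 23.0; h_m = ΣK·V²/2g = 2.524 m
Total H_L = 9.974 + 2.524 = 12.50 m

H_L ≈ 12.5 m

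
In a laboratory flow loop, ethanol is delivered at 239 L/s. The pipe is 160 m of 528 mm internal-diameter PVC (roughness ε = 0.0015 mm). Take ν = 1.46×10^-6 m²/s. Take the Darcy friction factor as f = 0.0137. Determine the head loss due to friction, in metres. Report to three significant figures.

V = 4Q/(πD²) = 4·0.239/(π·0.528²) = 1.092 m/s
h_f = f(L/D)V²/(2g) = 0.01370·(160/0.528)·1.092²/(2·9.81) = 0.2521 m

h_f ≈ 0.252 m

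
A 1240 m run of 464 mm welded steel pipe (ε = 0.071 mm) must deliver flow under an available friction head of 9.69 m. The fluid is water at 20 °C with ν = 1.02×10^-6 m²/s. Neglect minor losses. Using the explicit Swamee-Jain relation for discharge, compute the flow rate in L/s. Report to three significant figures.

Swamee-Jain (Type II): Q = -0.965·√(gD⁵h_f/L)·ln[ε/(3.7D) + √(3.17ν²L/(gD³h_f))]
√(gD⁵h_f/L) = √(9.81·0.464⁵·9.69/1240) = 0.04061
ε/(3.7D) = 4.14×10^-5; √(3.17ν²L/(gD³h_f)) = 2.08×10^-5
Q = -0.965·0.04061·ln(6.211×10^-5) = 0.3796 m³/s
Check: V = 2.24 m/s, Re = 1.02×10^6, f = 0.01420, h_f = 9.75 m ≈ 9.69 m ✓

Q ≈ 380 L/s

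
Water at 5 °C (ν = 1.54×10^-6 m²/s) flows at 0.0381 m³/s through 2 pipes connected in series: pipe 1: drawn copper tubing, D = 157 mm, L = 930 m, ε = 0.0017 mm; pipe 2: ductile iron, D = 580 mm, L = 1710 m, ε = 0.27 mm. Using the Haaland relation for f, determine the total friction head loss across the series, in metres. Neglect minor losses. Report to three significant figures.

Pipe 1: V = 1.968 m/s, Re = 2.01×10^5, ε/D = 1.08×10^-5, f = 0.01555, h_1 = f(L/D)V²/2g = 18.19 m
Pipe 2: V = 0.1442 m/s, Re = 5.43×10^4, ε/D = 4.66×10^-4, f = 0.02183, h_2 = f(L/D)V²/2g = 0.06823 m
Series → Q common, losses add: H = Σh = 18.26 m

H ≈ 18.3 m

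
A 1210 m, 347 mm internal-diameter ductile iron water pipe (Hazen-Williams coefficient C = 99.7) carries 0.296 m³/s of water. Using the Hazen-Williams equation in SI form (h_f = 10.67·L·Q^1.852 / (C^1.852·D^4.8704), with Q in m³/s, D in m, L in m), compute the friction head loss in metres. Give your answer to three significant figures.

h_f = 10.67·1210·0.296^1.852 / (99.7^1.852·0.347^4.8704) = 46.66 m

h_f ≈ 46.7 m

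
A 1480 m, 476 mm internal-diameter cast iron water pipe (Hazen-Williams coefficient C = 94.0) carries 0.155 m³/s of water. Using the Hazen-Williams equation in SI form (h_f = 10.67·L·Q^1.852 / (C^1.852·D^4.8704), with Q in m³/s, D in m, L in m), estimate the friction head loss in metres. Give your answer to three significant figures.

h_f = 10.67·1480·0.155^1.852 / (94.0^1.852·0.476^4.8704) = 4.120 m

h_f ≈ 4.12 m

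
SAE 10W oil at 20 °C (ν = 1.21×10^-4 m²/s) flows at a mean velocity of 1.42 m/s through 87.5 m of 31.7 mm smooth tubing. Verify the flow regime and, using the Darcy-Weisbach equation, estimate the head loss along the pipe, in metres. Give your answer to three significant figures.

h_f ≈ 48.8 m

Re = VD/ν = 1.42·0.03170/1.21×10^-4 = 372 → laminar (Re < 2300)
f = 64/Re = 0.1720
h_f = f(L/D)V²/(2g) = 0.1720·(87.5/0.03170)·1.42²/(2·9.81) = 48.80 m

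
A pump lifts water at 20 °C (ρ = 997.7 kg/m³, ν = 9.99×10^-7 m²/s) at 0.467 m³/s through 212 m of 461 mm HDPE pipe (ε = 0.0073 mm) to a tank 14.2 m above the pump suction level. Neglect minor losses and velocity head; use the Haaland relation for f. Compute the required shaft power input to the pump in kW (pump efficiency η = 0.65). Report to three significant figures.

V = 4Q/(πD²) = 2.798 m/s; Re = 1.29×10^6; ε/D = 1.58×10^-5; f = 0.01145
h_f = f(L/D)V²/2g = 2.102 m
Total head H = z + h_f = 14.2 + 2.102 = 16.30 m
P_hyd = ρgQH = 997.7·9.81·0.467·16.30 = 74.51 kW
P_shaft = P_hyd/η = 74.51/0.65 = 114.6 kW

P_shaft ≈ 115 kW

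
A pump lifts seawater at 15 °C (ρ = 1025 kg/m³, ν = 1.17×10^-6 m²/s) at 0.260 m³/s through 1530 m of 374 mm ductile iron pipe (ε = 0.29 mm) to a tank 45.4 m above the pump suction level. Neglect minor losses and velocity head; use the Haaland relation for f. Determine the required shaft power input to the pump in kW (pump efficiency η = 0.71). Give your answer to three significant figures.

P_shaft ≈ 249 kW

V = 4Q/(πD²) = 2.367 m/s; Re = 7.57×10^5; ε/D = 7.75×10^-4; f = 0.01893
h_f = f(L/D)V²/2g = 22.11 m
Total head H = z + h_f = 45.4 + 22.11 = 67.51 m
P_hyd = ρgQH = 1025·9.81·0.260·67.51 = 176.5 kW
P_shaft = P_hyd/η = 176.5/0.71 = 248.6 kW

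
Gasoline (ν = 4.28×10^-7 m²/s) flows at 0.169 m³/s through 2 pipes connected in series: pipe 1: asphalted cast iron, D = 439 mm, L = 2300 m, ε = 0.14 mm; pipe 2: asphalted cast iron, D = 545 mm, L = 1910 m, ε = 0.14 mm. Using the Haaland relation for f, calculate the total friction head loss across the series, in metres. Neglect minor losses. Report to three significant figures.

Pipe 1: V = 1.117 m/s, Re = 1.15×10^6, ε/D = 3.19×10^-4, f = 0.01570, h_1 = f(L/D)V²/2g = 5.226 m
Pipe 2: V = 0.7244 m/s, Re = 9.22×10^5, ε/D = 2.57×10^-4, f = 0.01525, h_2 = f(L/D)V²/2g = 1.429 m
Series → Q common, losses add: H = Σh = 6.655 m

H ≈ 6.66 m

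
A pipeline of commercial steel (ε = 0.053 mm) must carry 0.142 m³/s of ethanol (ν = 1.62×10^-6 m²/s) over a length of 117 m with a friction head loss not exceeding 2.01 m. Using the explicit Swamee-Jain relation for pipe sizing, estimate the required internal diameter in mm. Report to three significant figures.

Swamee-Jain (Type III): D = 0.66·[ε^1.25·(LQ²/(gh_f))^4.75 + ν·Q^9.4·(L/(gh_f))^5.2]^0.04
LQ²/(gh_f) = 0.1196; L/(gh_f) = 5.934
Term 1 = ε^1.25·(…)^4.75 = 1.89×10^-10; Term 2 = ν·Q^9.4·(…)^5.2 = 1.83×10^-10
D = 0.66·(1.89×10^-10 + 1.83×10^-10)^0.04 = 0.2769 m = 277 mm
Check: V = 2.36 m/s, Re = 4.03×10^5, f = 0.01574, h_f = 1.88 m ≈ 2.01 m ✓

D ≈ 277 mm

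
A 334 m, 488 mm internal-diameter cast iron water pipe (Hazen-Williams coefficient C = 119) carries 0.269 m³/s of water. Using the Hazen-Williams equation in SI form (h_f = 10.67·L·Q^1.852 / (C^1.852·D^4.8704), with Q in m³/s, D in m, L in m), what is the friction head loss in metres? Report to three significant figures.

h_f ≈ 1.48 m

h_f = 10.67·334·0.269^1.852 / (119^1.852·0.488^4.8704) = 1.477 m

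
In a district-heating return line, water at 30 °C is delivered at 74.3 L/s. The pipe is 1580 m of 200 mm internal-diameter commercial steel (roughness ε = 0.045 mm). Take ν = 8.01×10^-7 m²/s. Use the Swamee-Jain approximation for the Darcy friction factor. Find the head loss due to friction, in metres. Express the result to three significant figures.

h_f ≈ 35.0 m

V = 4Q/(πD²) = 4·0.0743/(π·0.200²) = 2.365 m/s
Re = VD/ν = 2.365·0.200/8.01×10^-7 = 5.91×10^5 → turbulent
ε/D = 0.045/200 = 2.25×10^-4
Swamee-Jain: f = 0.01554
h_f = f(L/D)V²/(2g) = 0.01554·(1580/0.200)·2.365²/(2·9.81) = 35.00 m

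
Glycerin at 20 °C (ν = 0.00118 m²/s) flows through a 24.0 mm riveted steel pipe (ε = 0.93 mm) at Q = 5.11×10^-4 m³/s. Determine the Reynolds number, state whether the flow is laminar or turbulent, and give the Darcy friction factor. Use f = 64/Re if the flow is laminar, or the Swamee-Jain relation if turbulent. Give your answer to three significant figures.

Re ≈ 23.0; laminar; f = 64/Re ≈ 2.79

V = 4Q/(πD²) = 1.130 m/s
Re = VD/ν = 1.130·0.0240/0.00118 = 23.0
Re < 2300 → laminar → f = 64/Re = 2.786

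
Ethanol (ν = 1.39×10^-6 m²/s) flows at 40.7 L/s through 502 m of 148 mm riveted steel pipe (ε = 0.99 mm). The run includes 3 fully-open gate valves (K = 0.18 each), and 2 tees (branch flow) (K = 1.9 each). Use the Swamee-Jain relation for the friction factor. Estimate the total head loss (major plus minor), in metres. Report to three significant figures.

V = 4Q/(πD²) = 2.366 m/s; V²/2g = 0.2853 m
Re = 2.52×10^5, ε/D = 0.00669 → f = 0.03369 (Swamee-Jain)
Major: h_f = f(L/D)·V²/2g = 0.03369·3392·0.2853 = 32.60 m
Minor: ΣK = 4.34; h_m = ΣK·V²/2g = 1.238 m
Total H_L = 32.60 + 1.238 = 33.83 m

H_L ≈ 33.8 m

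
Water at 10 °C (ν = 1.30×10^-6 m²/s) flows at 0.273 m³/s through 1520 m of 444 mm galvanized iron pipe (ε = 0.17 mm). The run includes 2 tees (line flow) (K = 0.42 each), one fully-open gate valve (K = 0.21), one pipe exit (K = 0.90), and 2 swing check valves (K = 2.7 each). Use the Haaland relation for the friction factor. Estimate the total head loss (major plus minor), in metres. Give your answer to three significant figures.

H_L ≈ 10.2 m

V = 4Q/(πD²) = 1.763 m/s; V²/2g = 0.1585 m
Re = 6.02×10^5, ε/D = 3.83×10^-4 → f = 0.01663 (Haaland)
Major: h_f = f(L/D)·V²/2g = 0.01663·3423·0.1585 = 9.020 m
Minor: ΣK = 7.35; h_m = ΣK·V²/2g = 1.165 m
Total H_L = 9.020 + 1.165 = 10.18 m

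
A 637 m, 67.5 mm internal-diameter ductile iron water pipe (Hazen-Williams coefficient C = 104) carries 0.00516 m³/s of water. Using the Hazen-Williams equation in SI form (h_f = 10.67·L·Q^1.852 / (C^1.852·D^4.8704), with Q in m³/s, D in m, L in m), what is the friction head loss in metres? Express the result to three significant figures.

h_f = 10.67·637·0.00516^1.852 / (104^1.852·0.0675^4.8704) = 36.50 m

h_f ≈ 36.5 m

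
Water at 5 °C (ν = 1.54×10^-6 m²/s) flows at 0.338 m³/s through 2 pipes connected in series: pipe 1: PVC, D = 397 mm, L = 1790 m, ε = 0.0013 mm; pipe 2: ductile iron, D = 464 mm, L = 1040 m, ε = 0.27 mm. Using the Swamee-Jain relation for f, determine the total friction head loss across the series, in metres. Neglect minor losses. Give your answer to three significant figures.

Pipe 1: V = 2.731 m/s, Re = 7.04×10^5, ε/D = 3.27×10^-6, f = 0.01239, h_1 = f(L/D)V²/2g = 21.23 m
Pipe 2: V = 1.999 m/s, Re = 6.02×10^5, ε/D = 5.82×10^-4, f = 0.01813, h_2 = f(L/D)V²/2g = 8.274 m
Series → Q common, losses add: H = Σh = 29.50 m

H ≈ 29.5 m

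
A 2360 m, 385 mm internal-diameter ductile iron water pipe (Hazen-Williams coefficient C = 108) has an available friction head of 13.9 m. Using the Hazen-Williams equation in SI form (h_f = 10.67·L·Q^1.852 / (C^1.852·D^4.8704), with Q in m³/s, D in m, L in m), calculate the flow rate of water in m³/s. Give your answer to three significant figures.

Rearranging: Q = [h_f·C^1.852·D^4.8704 / (10.67·L)]^(1/1.852)
Q = [13.9·108^1.852·0.385^4.8704 / (10.67·2360)]^0.540 = 0.1528 m³/s

Q ≈ 0.153 m³/s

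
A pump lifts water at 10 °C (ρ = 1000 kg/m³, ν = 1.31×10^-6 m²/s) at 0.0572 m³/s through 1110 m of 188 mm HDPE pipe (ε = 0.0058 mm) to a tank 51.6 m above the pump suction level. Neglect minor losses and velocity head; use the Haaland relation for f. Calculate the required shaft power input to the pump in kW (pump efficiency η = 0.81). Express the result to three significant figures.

P_shaft ≈ 48.7 kW

V = 4Q/(πD²) = 2.061 m/s; Re = 2.96×10^5; ε/D = 3.09×10^-5; f = 0.01464
h_f = f(L/D)V²/2g = 18.71 m
Total head H = z + h_f = 51.6 + 18.71 = 70.31 m
P_hyd = ρgQH = 1000·9.81·0.0572·70.31 = 39.45 kW
P_shaft = P_hyd/η = 39.45/0.81 = 48.71 kW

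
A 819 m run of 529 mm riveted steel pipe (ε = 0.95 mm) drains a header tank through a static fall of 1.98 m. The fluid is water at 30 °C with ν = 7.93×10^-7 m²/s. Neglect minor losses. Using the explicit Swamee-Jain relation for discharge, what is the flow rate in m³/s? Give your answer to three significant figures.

Swamee-Jain (Type II): Q = -0.965·√(gD⁵h_f/L)·ln[ε/(3.7D) + √(3.17ν²L/(gD³h_f))]
√(gD⁵h_f/L) = √(9.81·0.529⁵·1.98/819) = 0.03134
ε/(3.7D) = 4.85×10^-4; √(3.17ν²L/(gD³h_f)) = 2.38×10^-5
Q = -0.965·0.03134·ln(5.092×10^-4) = 0.2294 m³/s
Check: V = 1.04 m/s, Re = 6.96×10^5, f = 0.02315, h_f = 1.99 m ≈ 1.98 m ✓

Q ≈ 0.229 m³/s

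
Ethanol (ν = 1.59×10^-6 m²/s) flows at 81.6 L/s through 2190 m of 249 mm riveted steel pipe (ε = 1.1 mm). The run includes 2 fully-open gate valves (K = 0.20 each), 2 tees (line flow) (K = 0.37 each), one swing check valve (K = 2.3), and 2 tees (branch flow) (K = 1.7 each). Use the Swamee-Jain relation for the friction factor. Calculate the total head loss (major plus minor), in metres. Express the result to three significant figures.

V = 4Q/(πD²) = 1.676 m/s; V²/2g = 0.1431 m
Re = 2.62×10^5, ε/D = 0.00442 → f = 0.02981 (Swamee-Jain)
Major: h_f = f(L/D)·V²/2g = 0.02981·8795·0.1431 = 37.52 m
Minor: ΣK = 6.84; h_m = ΣK·V²/2g = 0.9789 m
Total H_L = 37.52 + 0.9789 = 38.50 m

H_L ≈ 38.5 m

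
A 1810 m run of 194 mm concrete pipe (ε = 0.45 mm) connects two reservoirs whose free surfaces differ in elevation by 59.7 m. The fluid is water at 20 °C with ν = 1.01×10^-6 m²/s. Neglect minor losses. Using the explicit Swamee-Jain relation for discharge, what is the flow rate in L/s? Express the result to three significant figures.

Q ≈ 66.6 L/s

Swamee-Jain (Type II): Q = -0.965·√(gD⁵h_f/L)·ln[ε/(3.7D) + √(3.17ν²L/(gD³h_f))]
√(gD⁵h_f/L) = √(9.81·0.194⁵·59.7/1810) = 0.009429
ε/(3.7D) = 6.27×10^-4; √(3.17ν²L/(gD³h_f)) = 3.70×10^-5
Q = -0.965·0.009429·ln(6.639×10^-4) = 0.06658 m³/s
Check: V = 2.25 m/s, Re = 4.33×10^5, f = 0.02487, h_f = 60.0 m ≈ 59.7 m ✓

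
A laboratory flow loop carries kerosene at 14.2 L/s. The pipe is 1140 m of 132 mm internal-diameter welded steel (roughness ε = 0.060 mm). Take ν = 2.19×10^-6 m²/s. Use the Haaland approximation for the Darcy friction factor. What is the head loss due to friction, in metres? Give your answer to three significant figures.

h_f ≈ 10.1 m

V = 4Q/(πD²) = 4·0.0142/(π·0.132²) = 1.038 m/s
Re = VD/ν = 1.038·0.132/2.19×10^-6 = 6.25×10^4 → turbulent
ε/D = 0.060/132 = 4.55×10^-4
Haaland: f = 0.02130
h_f = f(L/D)V²/(2g) = 0.02130·(1140/0.132)·1.038²/(2·9.81) = 10.09 m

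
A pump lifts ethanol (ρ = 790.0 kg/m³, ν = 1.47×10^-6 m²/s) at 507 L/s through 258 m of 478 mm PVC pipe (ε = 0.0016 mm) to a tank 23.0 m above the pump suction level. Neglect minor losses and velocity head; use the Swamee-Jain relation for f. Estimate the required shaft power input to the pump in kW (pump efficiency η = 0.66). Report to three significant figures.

P_shaft ≈ 152 kW

V = 4Q/(πD²) = 2.825 m/s; Re = 9.19×10^5; ε/D = 3.35×10^-6; f = 0.01185
h_f = f(L/D)V²/2g = 2.603 m
Total head H = z + h_f = 23.0 + 2.603 = 25.60 m
P_hyd = ρgQH = 790.0·9.81·0.507·25.60 = 100.6 kW
P_shaft = P_hyd/η = 100.6/0.66 = 152.4 kW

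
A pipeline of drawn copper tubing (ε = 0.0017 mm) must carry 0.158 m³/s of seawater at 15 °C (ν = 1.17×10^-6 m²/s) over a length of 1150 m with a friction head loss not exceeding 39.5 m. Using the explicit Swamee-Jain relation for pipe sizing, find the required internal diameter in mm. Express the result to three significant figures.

D ≈ 240 mm

Swamee-Jain (Type III): D = 0.66·[ε^1.25·(LQ²/(gh_f))^4.75 + ν·Q^9.4·(L/(gh_f))^5.2]^0.04
LQ²/(gh_f) = 0.07409; L/(gh_f) = 2.968
Term 1 = ε^1.25·(…)^4.75 = 2.63×10^-13; Term 2 = ν·Q^9.4·(…)^5.2 = 9.82×10^-12
D = 0.66·(2.63×10^-13 + 9.82×10^-12)^0.04 = 0.2397 m = 240 mm
Check: V = 3.50 m/s, Re = 7.17×10^5, f = 0.01243, h_f = 37.2 m ≈ 39.5 m ✓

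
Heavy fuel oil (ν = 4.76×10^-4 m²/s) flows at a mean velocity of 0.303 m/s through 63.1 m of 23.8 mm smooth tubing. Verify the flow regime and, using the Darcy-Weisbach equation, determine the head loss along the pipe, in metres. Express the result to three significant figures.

h_f ≈ 52.4 m

Re = VD/ν = 0.303·0.02380/4.76×10^-4 = 15.2 → laminar (Re < 2300)
f = 64/Re = 4.224
h_f = f(L/D)V²/(2g) = 4.224·(63.1/0.02380)·0.303²/(2·9.81) = 52.41 m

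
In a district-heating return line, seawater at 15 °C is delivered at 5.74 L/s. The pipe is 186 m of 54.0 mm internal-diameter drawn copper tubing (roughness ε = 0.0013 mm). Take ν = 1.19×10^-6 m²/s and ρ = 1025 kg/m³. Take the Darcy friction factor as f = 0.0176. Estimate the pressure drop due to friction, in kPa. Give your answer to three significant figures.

Δp ≈ 195 kPa

V = 4Q/(πD²) = 4·0.00574/(π·0.0540²) = 2.506 m/s
h_f = f(L/D)V²/(2g) = 0.01760·(186/0.0540)·2.506²/(2·9.81) = 19.41 m
Δp = ρg·h_f = 1025·9.81·19.41 = 195.2 kPa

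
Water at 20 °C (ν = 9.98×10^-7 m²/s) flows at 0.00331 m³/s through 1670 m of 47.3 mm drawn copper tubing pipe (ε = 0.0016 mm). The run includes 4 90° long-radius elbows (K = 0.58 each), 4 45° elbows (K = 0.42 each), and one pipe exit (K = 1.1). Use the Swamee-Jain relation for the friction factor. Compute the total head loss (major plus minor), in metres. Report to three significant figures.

H_L ≈ 119 m

V = 4Q/(πD²) = 1.884 m/s; V²/2g = 0.1809 m
Re = 8.93×10^4, ε/D = 3.38×10^-5 → f = 0.01849 (Swamee-Jain)
Major: h_f = f(L/D)·V²/2g = 0.01849·35307·0.1809 = 118.0 m
Minor: ΣK = 5.10; h_m = ΣK·V²/2g = 0.9224 m
Total H_L = 118.0 + 0.9224 = 119.0 m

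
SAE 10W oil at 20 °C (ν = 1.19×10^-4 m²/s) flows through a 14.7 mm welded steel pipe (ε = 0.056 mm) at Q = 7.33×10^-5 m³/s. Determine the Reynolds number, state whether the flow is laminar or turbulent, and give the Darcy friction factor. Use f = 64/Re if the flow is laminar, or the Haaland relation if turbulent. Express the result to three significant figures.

Re ≈ 53.4; laminar; f = 64/Re ≈ 1.20

V = 4Q/(πD²) = 0.4319 m/s
Re = VD/ν = 0.4319·0.0147/1.19×10^-4 = 53.4
Re < 2300 → laminar → f = 64/Re = 1.200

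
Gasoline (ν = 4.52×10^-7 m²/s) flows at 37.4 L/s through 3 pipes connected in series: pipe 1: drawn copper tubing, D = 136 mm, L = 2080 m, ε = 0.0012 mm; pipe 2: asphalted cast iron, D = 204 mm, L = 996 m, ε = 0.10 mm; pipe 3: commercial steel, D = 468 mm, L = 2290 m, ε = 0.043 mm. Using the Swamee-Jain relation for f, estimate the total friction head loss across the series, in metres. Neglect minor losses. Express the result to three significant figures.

Pipe 1: V = 2.575 m/s, Re = 7.75×10^5, ε/D = 8.82×10^-6, f = 0.01231, h_1 = f(L/D)V²/2g = 63.60 m
Pipe 2: V = 1.144 m/s, Re = 5.16×10^5, ε/D = 4.90×10^-4, f = 0.01769, h_2 = f(L/D)V²/2g = 5.762 m
Pipe 3: V = 0.2174 m/s, Re = 2.25×10^5, ε/D = 9.19×10^-5, f = 0.01603, h_3 = f(L/D)V²/2g = 0.1889 m
Series → Q common, losses add: H = Σh = 69.55 m

H ≈ 69.6 m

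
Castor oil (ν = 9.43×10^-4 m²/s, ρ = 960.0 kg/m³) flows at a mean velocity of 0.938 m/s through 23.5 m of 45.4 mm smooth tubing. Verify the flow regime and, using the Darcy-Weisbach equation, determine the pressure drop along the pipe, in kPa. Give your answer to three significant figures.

Δp ≈ 310 kPa

Re = VD/ν = 0.938·0.04540/9.43×10^-4 = 45.2 → laminar (Re < 2300)
f = 64/Re = 1.417
h_f = f(L/D)V²/(2g) = 1.417·(23.5/0.04540)·0.938²/(2·9.81) = 32.90 m
Δp = ρg·h_f = 960.0·9.81·32.90 = 309.8 kPa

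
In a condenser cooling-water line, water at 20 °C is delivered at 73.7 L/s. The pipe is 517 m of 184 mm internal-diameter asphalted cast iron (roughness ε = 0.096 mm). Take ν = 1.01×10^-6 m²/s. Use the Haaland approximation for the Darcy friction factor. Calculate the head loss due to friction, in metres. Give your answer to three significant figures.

h_f ≈ 19.5 m

V = 4Q/(πD²) = 4·0.0737/(π·0.184²) = 2.772 m/s
Re = VD/ν = 2.772·0.184/1.01×10^-6 = 5.05×10^5 → turbulent
ε/D = 0.096/184 = 5.22×10^-4
Haaland: f = 0.01771
h_f = f(L/D)V²/(2g) = 0.01771·(517/0.184)·2.772²/(2·9.81) = 19.48 m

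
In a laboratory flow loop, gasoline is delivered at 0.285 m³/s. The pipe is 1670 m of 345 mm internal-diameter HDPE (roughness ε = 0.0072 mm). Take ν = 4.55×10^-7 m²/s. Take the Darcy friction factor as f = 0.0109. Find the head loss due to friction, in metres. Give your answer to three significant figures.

V = 4Q/(πD²) = 4·0.285/(π·0.345²) = 3.049 m/s
h_f = f(L/D)V²/(2g) = 0.01090·(1670/0.345)·3.049²/(2·9.81) = 25.00 m

h_f ≈ 25.0 m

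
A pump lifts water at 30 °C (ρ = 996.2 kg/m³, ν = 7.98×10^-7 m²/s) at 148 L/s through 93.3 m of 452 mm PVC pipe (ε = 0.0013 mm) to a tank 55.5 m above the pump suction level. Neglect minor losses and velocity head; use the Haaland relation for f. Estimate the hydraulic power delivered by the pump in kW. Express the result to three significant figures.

V = 4Q/(πD²) = 0.9223 m/s; Re = 5.22×10^5; ε/D = 2.88×10^-6; f = 0.01299
h_f = f(L/D)V²/2g = 0.1163 m
Total head H = z + h_f = 55.5 + 0.1163 = 55.62 m
P_hyd = ρgQH = 996.2·9.81·0.148·55.62 = 80.44 kW

P_hyd ≈ 80.4 kW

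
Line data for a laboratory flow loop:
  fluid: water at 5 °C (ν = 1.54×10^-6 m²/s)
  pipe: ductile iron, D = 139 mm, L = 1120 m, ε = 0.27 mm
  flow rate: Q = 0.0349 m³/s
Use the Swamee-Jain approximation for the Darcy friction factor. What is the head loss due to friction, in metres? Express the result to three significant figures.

V = 4Q/(πD²) = 4·0.0349/(π·0.139²) = 2.300 m/s
Re = VD/ν = 2.300·0.139/1.54×10^-6 = 2.08×10^5 → turbulent
ε/D = 0.27/139 = 0.00194
Swamee-Jain: f = 0.02429
h_f = f(L/D)V²/(2g) = 0.02429·(1120/0.139)·2.300²/(2·9.81) = 52.76 m

h_f ≈ 52.8 m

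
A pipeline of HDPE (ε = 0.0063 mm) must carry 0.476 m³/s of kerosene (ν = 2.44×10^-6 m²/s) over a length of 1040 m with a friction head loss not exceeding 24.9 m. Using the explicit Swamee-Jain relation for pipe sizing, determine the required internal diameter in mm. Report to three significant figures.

D ≈ 403 mm

Swamee-Jain (Type III): D = 0.66·[ε^1.25·(LQ²/(gh_f))^4.75 + ν·Q^9.4·(L/(gh_f))^5.2]^0.04
LQ²/(gh_f) = 0.9647; L/(gh_f) = 4.258
Term 1 = ε^1.25·(…)^4.75 = 2.66×10^-7; Term 2 = ν·Q^9.4·(…)^5.2 = 4.25×10^-6
D = 0.66·(2.66×10^-7 + 4.25×10^-6)^0.04 = 0.4034 m = 403 mm
Check: V = 3.72 m/s, Re = 6.16×10^5, f = 0.01290, h_f = 23.5 m ≈ 24.9 m ✓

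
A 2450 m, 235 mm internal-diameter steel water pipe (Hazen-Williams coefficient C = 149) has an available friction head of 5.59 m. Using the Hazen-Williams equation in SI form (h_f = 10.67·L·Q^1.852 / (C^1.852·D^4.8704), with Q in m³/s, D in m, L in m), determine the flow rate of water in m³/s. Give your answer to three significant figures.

Q ≈ 0.0345 m³/s

Rearranging: Q = [h_f·C^1.852·D^4.8704 / (10.67·L)]^(1/1.852)
Q = [5.59·149^1.852·0.235^4.8704 / (10.67·2450)]^0.540 = 0.03448 m³/s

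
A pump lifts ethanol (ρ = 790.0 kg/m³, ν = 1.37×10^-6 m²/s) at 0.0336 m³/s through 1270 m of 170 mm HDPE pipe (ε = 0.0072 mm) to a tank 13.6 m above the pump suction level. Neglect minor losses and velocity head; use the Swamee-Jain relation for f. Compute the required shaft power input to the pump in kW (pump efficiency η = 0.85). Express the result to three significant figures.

P_shaft ≈ 8.30 kW

V = 4Q/(πD²) = 1.480 m/s; Re = 1.84×10^5; ε/D = 4.24×10^-5; f = 0.01616
h_f = f(L/D)V²/2g = 13.48 m
Total head H = z + h_f = 13.6 + 13.48 = 27.08 m
P_hyd = ρgQH = 790.0·9.81·0.0336·27.08 = 7.051 kW
P_shaft = P_hyd/η = 7.051/0.85 = 8.296 kW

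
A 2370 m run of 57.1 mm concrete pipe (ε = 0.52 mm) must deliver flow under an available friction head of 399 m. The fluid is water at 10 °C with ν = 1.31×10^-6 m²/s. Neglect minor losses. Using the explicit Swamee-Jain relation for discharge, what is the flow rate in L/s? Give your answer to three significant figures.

Swamee-Jain (Type II): Q = -0.965·√(gD⁵h_f/L)·ln[ε/(3.7D) + √(3.17ν²L/(gD³h_f))]
√(gD⁵h_f/L) = √(9.81·0.0571⁵·399/2370) = 0.001001
ε/(3.7D) = 0.00246; √(3.17ν²L/(gD³h_f)) = 1.33×10^-4
Q = -0.965·0.001001·ln(0.002594) = 0.005753 m³/s
Check: V = 2.25 m/s, Re = 9.79×10^4, f = 0.03763, h_f = 402 m ≈ 399 m ✓

Q ≈ 5.75 L/s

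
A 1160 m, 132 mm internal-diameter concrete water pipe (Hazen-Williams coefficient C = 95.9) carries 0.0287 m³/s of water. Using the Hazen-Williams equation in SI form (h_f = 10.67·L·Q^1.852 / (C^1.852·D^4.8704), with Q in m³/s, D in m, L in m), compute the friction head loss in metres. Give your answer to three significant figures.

h_f ≈ 70.7 m

h_f = 10.67·1160·0.0287^1.852 / (95.9^1.852·0.132^4.8704) = 70.70 m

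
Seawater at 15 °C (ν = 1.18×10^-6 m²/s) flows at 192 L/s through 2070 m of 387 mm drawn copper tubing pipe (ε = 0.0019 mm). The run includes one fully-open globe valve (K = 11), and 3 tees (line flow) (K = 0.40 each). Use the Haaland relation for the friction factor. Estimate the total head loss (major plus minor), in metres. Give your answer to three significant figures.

V = 4Q/(πD²) = 1.632 m/s; V²/2g = 0.1358 m
Re = 5.35×10^5, ε/D = 4.91×10^-6 → f = 0.01296 (Haaland)
Major: h_f = f(L/D)·V²/2g = 0.01296·5349·0.1358 = 9.414 m
Minor: ΣK = 12.2; h_m = ΣK·V²/2g = 1.657 m
Total H_L = 9.414 + 1.657 = 11.07 m

H_L ≈ 11.1 m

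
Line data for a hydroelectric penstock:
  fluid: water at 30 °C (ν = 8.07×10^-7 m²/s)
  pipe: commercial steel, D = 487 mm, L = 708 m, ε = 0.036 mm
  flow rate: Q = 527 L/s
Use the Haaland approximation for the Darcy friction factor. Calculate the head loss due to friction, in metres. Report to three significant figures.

V = 4Q/(πD²) = 4·0.527/(π·0.487²) = 2.829 m/s
Re = VD/ν = 2.829·0.487/8.07×10^-7 = 1.71×10^6 → turbulent
ε/D = 0.036/487 = 7.39×10^-5
Haaland: f = 0.01237
h_f = f(L/D)V²/(2g) = 0.01237·(708/0.487)·2.829²/(2·9.81) = 7.337 m

h_f ≈ 7.34 m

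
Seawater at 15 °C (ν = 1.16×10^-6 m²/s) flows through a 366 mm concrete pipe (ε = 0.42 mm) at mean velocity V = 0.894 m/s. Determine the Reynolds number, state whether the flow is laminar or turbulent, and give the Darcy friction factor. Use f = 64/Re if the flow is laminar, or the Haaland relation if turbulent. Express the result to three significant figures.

Re ≈ 2.82×10^5; turbulent; f ≈ 0.0212

Re = VD/ν = 0.8940·0.366/1.16×10^-6 = 2.82×10^5
Re > 4000 → turbulent; ε/D = 0.00115
Haaland: f = 0.02117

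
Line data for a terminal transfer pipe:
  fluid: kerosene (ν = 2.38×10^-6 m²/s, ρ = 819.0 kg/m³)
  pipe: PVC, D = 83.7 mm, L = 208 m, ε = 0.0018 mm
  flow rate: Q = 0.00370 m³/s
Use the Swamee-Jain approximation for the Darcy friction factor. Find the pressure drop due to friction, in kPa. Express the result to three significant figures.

Δp ≈ 11.4 kPa

V = 4Q/(πD²) = 4·0.00370/(π·0.0837²) = 0.6725 m/s
Re = VD/ν = 0.6725·0.0837/2.38×10^-6 = 2.36×10^4 → turbulent
ε/D = 0.0018/83.7 = 2.15×10^-5
Swamee-Jain: f = 0.02482
h_f = f(L/D)V²/(2g) = 0.02482·(208/0.0837)·0.6725²/(2·9.81) = 1.422 m
Δp = ρg·h_f = 819.0·9.81·1.422 = 11.42 kPa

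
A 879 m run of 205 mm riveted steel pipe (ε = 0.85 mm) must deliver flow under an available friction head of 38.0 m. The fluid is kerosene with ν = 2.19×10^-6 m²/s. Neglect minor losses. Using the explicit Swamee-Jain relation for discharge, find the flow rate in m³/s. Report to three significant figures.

Swamee-Jain (Type II): Q = -0.965·√(gD⁵h_f/L)·ln[ε/(3.7D) + √(3.17ν²L/(gD³h_f))]
√(gD⁵h_f/L) = √(9.81·0.205⁵·38.0/879) = 0.01239
ε/(3.7D) = 0.00112; √(3.17ν²L/(gD³h_f)) = 6.45×10^-5
Q = -0.965·0.01239·ln(0.001185) = 0.08057 m³/s
Check: V = 2.44 m/s, Re = 2.28×10^5, f = 0.02935, h_f = 38.2 m ≈ 38.0 m ✓

Q ≈ 0.0806 m³/s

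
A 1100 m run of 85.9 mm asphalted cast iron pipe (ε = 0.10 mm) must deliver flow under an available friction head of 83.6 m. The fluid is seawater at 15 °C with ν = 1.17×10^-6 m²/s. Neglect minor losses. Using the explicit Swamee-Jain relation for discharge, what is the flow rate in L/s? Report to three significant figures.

Swamee-Jain (Type II): Q = -0.965·√(gD⁵h_f/L)·ln[ε/(3.7D) + √(3.17ν²L/(gD³h_f))]
√(gD⁵h_f/L) = √(9.81·0.0859⁵·83.6/1100) = 0.001867
ε/(3.7D) = 3.15×10^-4; √(3.17ν²L/(gD³h_f)) = 9.58×10^-5
Q = -0.965·0.001867·ln(4.105×10^-4) = 0.01405 m³/s
Check: V = 2.42 m/s, Re = 1.78×10^5, f = 0.02196, h_f = 84.3 m ≈ 83.6 m ✓

Q ≈ 14.1 L/s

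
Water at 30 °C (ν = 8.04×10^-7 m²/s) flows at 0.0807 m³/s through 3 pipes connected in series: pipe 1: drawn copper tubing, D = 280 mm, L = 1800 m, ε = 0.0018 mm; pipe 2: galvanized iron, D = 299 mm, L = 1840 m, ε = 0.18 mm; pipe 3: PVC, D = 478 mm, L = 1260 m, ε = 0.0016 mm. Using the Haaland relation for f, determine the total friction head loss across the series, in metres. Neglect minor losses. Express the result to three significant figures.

H ≈ 15.5 m

Pipe 1: V = 1.311 m/s, Re = 4.56×10^5, ε/D = 6.43×10^-6, f = 0.01335, h_1 = f(L/D)V²/2g = 7.511 m
Pipe 2: V = 1.149 m/s, Re = 4.27×10^5, ε/D = 6.02×10^-4, f = 0.01831, h_2 = f(L/D)V²/2g = 7.587 m
Pipe 3: V = 0.4497 m/s, Re = 2.67×10^5, ε/D = 3.35×10^-6, f = 0.01468, h_3 = f(L/D)V²/2g = 0.3989 m
Series → Q common, losses add: H = Σh = 15.50 m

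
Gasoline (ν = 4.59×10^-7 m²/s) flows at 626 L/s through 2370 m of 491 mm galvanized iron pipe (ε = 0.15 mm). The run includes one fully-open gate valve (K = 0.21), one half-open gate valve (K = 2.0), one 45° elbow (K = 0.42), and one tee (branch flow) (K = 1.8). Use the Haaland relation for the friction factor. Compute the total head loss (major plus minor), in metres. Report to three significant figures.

V = 4Q/(πD²) = 3.306 m/s; V²/2g = 0.5571 m
Re = 3.54×10^6, ε/D = 3.05×10^-4 → f = 0.01521 (Haaland)
Major: h_f = f(L/D)·V²/2g = 0.01521·4827·0.5571 = 40.91 m
Minor: ΣK = 4.43; h_m = ΣK·V²/2g = 2.468 m
Total H_L = 40.91 + 2.468 = 43.37 m

H_L ≈ 43.4 m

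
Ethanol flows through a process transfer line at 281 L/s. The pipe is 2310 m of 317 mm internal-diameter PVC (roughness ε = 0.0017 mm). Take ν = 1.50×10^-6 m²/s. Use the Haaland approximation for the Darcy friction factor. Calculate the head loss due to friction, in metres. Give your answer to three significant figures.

h_f ≈ 57.6 m

V = 4Q/(πD²) = 4·0.281/(π·0.317²) = 3.560 m/s
Re = VD/ν = 3.560·0.317/1.50×10^-6 = 7.52×10^5 → turbulent
ε/D = 0.0017/317 = 5.36×10^-6
Haaland: f = 0.01224
h_f = f(L/D)V²/(2g) = 0.01224·(2310/0.317)·3.560²/(2·9.81) = 57.61 m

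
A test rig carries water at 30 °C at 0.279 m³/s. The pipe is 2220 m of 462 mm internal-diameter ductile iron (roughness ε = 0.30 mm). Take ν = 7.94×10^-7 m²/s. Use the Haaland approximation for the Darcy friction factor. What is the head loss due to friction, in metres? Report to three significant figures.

h_f ≈ 12.3 m

V = 4Q/(πD²) = 4·0.279/(π·0.462²) = 1.664 m/s
Re = VD/ν = 1.664·0.462/7.94×10^-7 = 9.68×10^5 → turbulent
ε/D = 0.30/462 = 6.49×10^-4
Haaland: f = 0.01813
h_f = f(L/D)V²/(2g) = 0.01813·(2220/0.462)·1.664²/(2·9.81) = 12.30 m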